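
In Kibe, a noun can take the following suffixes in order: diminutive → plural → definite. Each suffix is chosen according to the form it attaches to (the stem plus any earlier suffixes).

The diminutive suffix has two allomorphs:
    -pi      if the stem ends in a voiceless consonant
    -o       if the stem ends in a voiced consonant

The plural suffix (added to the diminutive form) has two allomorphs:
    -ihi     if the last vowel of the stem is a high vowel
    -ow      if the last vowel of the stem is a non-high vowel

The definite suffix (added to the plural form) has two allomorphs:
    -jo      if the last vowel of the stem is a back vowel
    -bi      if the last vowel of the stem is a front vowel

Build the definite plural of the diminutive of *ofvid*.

ofvidoowjo

The final consonant of *ofvid* is /d/, which is voiced, so the diminutive suffix is -o, giving *ofvido*.
The last vowel of the diminutive form *ofvido* is /o/, which is a non-high vowel, so the plural suffix is -ow, giving *ofvidoow*.
Since the last vowel of the plural form *ofvidoow* is /o/ (a back vowel), it takes -jo, giving *ofvidoowjo*.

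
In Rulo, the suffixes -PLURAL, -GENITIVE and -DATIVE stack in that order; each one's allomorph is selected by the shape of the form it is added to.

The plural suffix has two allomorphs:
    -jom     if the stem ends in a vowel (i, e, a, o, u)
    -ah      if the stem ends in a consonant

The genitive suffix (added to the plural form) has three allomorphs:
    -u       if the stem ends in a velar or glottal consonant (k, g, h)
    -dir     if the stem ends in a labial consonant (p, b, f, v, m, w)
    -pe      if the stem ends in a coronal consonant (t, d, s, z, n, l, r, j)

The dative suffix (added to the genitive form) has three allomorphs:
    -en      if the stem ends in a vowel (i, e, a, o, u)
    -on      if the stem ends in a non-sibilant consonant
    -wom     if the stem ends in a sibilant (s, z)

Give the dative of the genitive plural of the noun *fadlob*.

Since the final sound of *fadlob* is /b/ (a consonant), it takes -ah, giving *fadlobah*.
Since the final consonant of the plural form *fadlobah* is /h/ (velar/glottal), it takes -u, giving *fadlobahu*.
The genitive form *fadlobahu* — final sound /u/ (a vowel) → -en → *fadlobahuen*.

fadlobahuen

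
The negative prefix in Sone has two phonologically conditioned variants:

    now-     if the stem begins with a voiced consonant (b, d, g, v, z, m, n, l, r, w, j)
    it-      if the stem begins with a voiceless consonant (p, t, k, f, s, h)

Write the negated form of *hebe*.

Since the first consonant of *hebe* is /h/ (voiceless), it takes it-, giving *ithebe*.

ithebe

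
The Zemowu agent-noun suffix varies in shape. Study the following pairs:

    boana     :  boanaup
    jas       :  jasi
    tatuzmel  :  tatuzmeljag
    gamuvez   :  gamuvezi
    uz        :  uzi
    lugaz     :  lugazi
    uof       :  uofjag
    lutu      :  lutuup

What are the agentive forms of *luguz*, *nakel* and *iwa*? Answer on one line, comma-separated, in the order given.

The suffix is conditioned by the final sound: -i when the stem ends in a sibilant (*jas*, *gamuvez*, *uz*, *lugaz*); -jag when the stem ends in a non-sibilant consonant (*tatuzmel*, *uof*); -up when the stem ends in a vowel (*boana*, *lutu*).
Since the final sound of *luguz* is /z/ (a sibilant), it takes -i, giving *luguzi*.
Since the final sound of *nakel* is /l/ (a non-sibilant consonant), it takes -jag, giving *nakeljag*.
The final sound of *iwa* is /a/, which is a vowel, so the suffix is -up, giving *iwaup*.

luguzi, nakeljag, iwaup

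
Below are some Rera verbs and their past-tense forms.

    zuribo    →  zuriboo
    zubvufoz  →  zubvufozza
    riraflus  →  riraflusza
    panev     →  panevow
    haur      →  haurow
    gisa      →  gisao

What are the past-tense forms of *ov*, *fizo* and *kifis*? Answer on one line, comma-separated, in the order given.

ovow, fizoo, kifisza

The alternation tracks the final sound of the stem — -za when the stem ends in a sibilant (*zubvufoz*, *riraflus*); -ow when the stem ends in a non-sibilant consonant (*panev*, *haur*); -o when the stem ends in a vowel (*zuribo*, *gisa*).
Since the final sound of *ov* is /v/ (a non-sibilant consonant), it takes -ow, giving *ovow*.
Since the final sound of *fizo* is /o/ (a vowel), it takes -o, giving *fizoo*.
*kifis* — final sound /s/ (a sibilant) → -za → *kifisza*.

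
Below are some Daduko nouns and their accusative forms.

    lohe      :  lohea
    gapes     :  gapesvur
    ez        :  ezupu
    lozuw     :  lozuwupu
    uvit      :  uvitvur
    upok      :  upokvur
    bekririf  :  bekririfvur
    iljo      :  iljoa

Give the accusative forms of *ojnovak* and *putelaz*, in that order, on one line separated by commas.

ojnovakvur, putelazupu

The alternation tracks the final sound of the stem — -vur when the stem ends in a voiceless consonant (*gapes*, *uvit*, *upok*, *bekririf*); -upu when the stem ends in a voiced consonant (*ez*, *lozuw*); -a when the stem ends in a vowel (*lohe*, *iljo*).
*ojnovak* — final sound /k/ (a voiceless consonant) → -vur → *ojnovakvur*.
*putelaz*: final sound = /z/, a voiced consonant → -upu → *putelazupu*.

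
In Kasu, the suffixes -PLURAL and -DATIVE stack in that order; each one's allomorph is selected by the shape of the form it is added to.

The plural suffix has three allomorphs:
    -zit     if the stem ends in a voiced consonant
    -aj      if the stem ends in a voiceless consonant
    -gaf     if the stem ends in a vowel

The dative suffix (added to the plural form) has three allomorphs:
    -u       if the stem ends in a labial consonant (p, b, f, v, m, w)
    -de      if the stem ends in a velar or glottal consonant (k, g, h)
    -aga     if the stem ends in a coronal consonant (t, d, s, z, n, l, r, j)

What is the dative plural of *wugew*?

wugewzitaga

The final sound of *wugew* is /w/, which is a voiced consonant, so the plural suffix is -zit, giving *wugewzit*.
The final consonant of the plural form *wugewzit* is /t/, which is coronal, so the dative suffix is -aga, giving *wugewzitaga*.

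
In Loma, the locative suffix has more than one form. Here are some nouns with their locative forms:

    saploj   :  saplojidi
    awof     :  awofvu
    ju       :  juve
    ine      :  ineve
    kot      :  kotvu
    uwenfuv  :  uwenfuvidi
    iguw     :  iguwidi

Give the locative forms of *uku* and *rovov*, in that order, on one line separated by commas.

The pattern is voicing of the final sound: -vu when the stem ends in a voiceless consonant (*awof*, *kot*); -idi when the stem ends in a voiced consonant (*saploj*, *uwenfuv*, *iguw*); -ve when the stem ends in a vowel (*ju*, *ine*).
*uku* — final sound /u/ (a vowel) → -ve → *ukuve*.
The final sound of *rovov* is /v/, which is a voiced consonant, so the suffix is -idi, giving *rovovidi*.

ukuve, rovovidi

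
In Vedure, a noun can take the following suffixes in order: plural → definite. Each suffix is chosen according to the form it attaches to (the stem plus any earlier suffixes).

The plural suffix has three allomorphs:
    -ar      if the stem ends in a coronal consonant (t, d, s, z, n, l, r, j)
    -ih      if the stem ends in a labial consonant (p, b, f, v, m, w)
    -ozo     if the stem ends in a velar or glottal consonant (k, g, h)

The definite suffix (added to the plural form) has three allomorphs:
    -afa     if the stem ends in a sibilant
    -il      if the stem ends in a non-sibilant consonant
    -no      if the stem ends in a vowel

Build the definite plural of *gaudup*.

Since the final consonant of *gaudup* is /p/ (labial), it takes -ih, giving *gaudupih*.
The final sound of the plural form *gaudupih* is /h/, which is a non-sibilant consonant, so the definite suffix is -il, giving *gaudupihil*.

gaudupihil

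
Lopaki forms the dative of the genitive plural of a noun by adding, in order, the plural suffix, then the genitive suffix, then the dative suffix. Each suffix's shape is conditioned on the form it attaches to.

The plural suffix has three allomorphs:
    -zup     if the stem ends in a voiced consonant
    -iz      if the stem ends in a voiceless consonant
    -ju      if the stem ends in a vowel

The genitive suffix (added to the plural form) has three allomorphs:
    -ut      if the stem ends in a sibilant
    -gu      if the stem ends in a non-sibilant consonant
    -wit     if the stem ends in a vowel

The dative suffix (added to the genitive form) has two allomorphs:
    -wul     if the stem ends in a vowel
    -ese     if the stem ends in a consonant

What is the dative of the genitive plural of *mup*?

The final sound of *mup* is /p/, which is a voiceless consonant, so the plural suffix is -iz, giving *mupiz*.
Since the final sound of the plural form *mupiz* is /z/ (a sibilant), it takes -ut, giving *mupizut*.
The final sound of the genitive form *mupizut* is /t/, which is a consonant, so the dative suffix is -ese, giving *mupizutese*.

mupizutese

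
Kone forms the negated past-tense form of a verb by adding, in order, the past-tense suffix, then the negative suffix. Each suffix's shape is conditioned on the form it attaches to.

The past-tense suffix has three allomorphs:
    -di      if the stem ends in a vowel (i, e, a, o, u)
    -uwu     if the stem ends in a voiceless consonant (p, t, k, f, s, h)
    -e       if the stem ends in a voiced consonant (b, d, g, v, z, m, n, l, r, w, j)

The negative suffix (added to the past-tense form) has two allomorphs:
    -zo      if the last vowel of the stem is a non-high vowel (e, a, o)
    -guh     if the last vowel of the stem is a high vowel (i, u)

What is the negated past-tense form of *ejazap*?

ejazapuwuguh

*ejazap* — final sound /p/ (a voiceless consonant) → -uwu → *ejazapuwu*.
The past-tense form *ejazapuwu* — last vowel /u/ (a high vowel) → -guh → *ejazapuwuguh*.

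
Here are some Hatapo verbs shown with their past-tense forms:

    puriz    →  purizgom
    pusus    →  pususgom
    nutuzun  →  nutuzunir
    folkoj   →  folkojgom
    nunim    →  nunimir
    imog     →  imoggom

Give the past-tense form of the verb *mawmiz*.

The alternation tracks the final consonant of the stem — -ir when the stem ends in a nasal (*nutuzun*, *nunim*); -gom when the stem ends in a non-nasal consonant (*puriz*, *pusus*, *folkoj*, *imog*).
*mawmiz*: final consonant = /z/, non-nasal → -gom → *mawmizgom*.

mawmizgom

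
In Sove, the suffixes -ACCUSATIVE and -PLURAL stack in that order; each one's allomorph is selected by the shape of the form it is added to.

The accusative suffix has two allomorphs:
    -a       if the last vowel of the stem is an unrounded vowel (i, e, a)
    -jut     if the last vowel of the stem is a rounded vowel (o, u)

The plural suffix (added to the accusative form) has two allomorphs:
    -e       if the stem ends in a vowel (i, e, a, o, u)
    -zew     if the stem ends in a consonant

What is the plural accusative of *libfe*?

libfeae

*libfe*: last vowel = /e/, an unrounded vowel → -a → *libfea*.
The final sound of the accusative form *libfea* is /a/, which is a vowel, so the plural suffix is -e, giving *libfeae*.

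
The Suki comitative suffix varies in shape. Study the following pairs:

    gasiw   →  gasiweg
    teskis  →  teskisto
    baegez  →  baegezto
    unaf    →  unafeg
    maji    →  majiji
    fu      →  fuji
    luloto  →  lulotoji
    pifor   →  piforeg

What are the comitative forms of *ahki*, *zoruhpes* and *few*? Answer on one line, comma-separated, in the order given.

The alternation tracks the final sound of the stem — -to when the stem ends in a sibilant (*teskis*, *baegez*); -eg when the stem ends in a non-sibilant consonant (*gasiw*, *unaf*, *pifor*); -ji when the stem ends in a vowel (*maji*, *fu*, *luloto*).
*ahki* — final sound /i/ (a vowel) → -ji → *ahkiji*.
*zoruhpes*: final sound = /s/, a sibilant → -to → *zoruhpesto*.
Since the final sound of *few* is /w/ (a non-sibilant consonant), it takes -eg, giving *feweg*.

ahkiji, zoruhpesto, feweg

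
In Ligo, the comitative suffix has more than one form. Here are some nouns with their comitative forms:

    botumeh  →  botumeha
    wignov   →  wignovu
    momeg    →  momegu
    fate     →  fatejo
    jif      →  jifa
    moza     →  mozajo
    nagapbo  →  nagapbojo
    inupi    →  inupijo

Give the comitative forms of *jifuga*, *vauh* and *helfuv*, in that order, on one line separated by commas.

The pattern is voicing of the final sound: -a when the stem ends in a voiceless consonant (*botumeh*, *jif*); -u when the stem ends in a voiced consonant (*wignov*, *momeg*); -jo when the stem ends in a vowel (*fate*, *moza*, *nagapbo*, *inupi*).
Since the final sound of *jifuga* is /a/ (a vowel), it takes -jo, giving *jifugajo*.
The final sound of *vauh* is /h/, which is a voiceless consonant, so the suffix is -a, giving *vauha*.
The final sound of *helfuv* is /v/, which is a voiced consonant, so the suffix is -u, giving *helfuvu*.

jifugajo, vauha, helfuvu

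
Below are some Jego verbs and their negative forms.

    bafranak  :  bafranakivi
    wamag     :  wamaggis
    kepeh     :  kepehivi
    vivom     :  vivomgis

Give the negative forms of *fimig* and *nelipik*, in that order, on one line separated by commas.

The suffix is conditioned by the final consonant: -ivi when the stem ends in a voiceless consonant (*bafranak*, *kepeh*); -gis when the stem ends in a voiced consonant (*wamag*, *vivom*).
Since the final consonant of *fimig* is /g/ (voiced), it takes -gis, giving *fimiggis*.
Since the final consonant of *nelipik* is /k/ (voiceless), it takes -ivi, giving *nelipikivi*.

fimiggis, nelipikivi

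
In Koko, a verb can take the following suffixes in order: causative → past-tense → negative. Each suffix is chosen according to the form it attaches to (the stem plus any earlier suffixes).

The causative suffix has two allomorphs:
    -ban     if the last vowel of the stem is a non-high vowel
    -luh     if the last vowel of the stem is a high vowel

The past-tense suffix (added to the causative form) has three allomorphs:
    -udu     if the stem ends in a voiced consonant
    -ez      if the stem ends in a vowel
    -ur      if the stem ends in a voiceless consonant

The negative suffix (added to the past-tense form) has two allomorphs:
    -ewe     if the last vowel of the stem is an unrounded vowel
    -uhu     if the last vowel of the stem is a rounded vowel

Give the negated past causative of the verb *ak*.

The last vowel of *ak* is /a/, which is a non-high vowel, so the causative suffix is -ban, giving *akban*.
The causative form *akban*: final sound = /n/, a voiced consonant → -udu → *akbanudu*.
The last vowel of the past-tense form *akbanudu* is /u/, which is a rounded vowel, so the negative suffix is -uhu, giving *akbanuduuhu*.

akbanuduuhu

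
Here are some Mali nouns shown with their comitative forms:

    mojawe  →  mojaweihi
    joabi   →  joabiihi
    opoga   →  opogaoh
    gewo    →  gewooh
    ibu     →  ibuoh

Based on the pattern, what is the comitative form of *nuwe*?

Looking at the last vowel of each stem: -ihi when the last vowel of the stem is a front vowel (*mojawe*, *joabi*); -oh when the last vowel of the stem is a back vowel (*opoga*, *gewo*, *ibu*).
The last vowel of *nuwe* is /e/, which is a front vowel, so the suffix is -ihi, giving *nuweihi*.

nuweihi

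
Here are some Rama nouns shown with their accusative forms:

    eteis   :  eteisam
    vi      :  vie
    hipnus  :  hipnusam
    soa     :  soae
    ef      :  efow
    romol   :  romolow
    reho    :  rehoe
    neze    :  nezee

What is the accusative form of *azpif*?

azpifow

The suffix is conditioned by the final sound: -am when the stem ends in a sibilant (*eteis*, *hipnus*); -ow when the stem ends in a non-sibilant consonant (*ef*, *romol*); -e when the stem ends in a vowel (*vi*, *soa*, *reho*, *neze*).
*azpif*: final sound = /f/, a non-sibilant consonant → -ow → *azpifow*.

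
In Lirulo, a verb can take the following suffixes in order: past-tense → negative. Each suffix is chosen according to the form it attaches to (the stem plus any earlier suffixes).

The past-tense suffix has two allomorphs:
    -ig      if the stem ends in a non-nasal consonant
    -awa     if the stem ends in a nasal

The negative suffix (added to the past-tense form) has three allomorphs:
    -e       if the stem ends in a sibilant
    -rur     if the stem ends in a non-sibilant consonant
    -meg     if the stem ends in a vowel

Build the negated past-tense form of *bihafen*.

bihafenawameg

The final consonant of *bihafen* is /n/, which is a nasal, so the past-tense suffix is -awa, giving *bihafenawa*.
The past-tense form *bihafenawa*: final sound = /a/, a vowel → -meg → *bihafenawameg*.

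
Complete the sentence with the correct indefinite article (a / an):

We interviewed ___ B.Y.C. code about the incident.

a

The indefinite article is chosen by the initial *sound* of the following word, not its spelling.
The initialism *B.Y.C.* is read letter by letter; the first letter, B, is pronounced /biː/, which begins with a consonant sound.
So the article is *a*: We interviewed a B.Y.C. code about the incident.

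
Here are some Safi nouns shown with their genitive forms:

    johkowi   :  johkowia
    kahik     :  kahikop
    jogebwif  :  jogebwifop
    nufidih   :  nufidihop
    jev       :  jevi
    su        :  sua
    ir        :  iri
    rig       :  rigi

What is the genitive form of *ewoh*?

The pattern is voicing of the final sound: -op when the stem ends in a voiceless consonant (*kahik*, *jogebwif*, *nufidih*); -i when the stem ends in a voiced consonant (*jev*, *ir*, *rig*); -a when the stem ends in a vowel (*johkowi*, *su*).
Since the final sound of *ewoh* is /h/ (a voiceless consonant), it takes -op, giving *ewohop*.

ewohop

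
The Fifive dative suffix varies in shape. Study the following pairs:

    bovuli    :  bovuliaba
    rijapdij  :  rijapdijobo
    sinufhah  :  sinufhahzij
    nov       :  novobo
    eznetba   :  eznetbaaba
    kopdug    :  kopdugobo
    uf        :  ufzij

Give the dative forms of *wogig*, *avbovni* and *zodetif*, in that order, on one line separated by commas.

The alternation tracks the final sound of the stem — -zij when the stem ends in a voiceless consonant (*sinufhah*, *uf*); -obo when the stem ends in a voiced consonant (*rijapdij*, *nov*, *kopdug*); -aba when the stem ends in a vowel (*bovuli*, *eznetba*).
*wogig*: final sound = /g/, a voiced consonant → -obo → *wogigobo*.
Since the final sound of *avbovni* is /i/ (a vowel), it takes -aba, giving *avbovniaba*.
*zodetif* — final sound /f/ (a voiceless consonant) → -zij → *zodetifzij*.

wogigobo, avbovniaba, zodetifzij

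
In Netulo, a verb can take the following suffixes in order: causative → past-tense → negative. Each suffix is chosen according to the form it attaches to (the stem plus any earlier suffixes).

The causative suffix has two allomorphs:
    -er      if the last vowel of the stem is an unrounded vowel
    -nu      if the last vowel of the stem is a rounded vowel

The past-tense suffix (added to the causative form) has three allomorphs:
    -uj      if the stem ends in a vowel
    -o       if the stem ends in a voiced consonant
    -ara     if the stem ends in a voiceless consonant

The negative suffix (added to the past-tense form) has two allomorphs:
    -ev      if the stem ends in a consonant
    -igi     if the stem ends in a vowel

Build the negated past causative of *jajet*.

jajeteroigi

*jajet*: last vowel = /e/, an unrounded vowel → -er → *jajeter*.
The causative form *jajeter*: final sound = /r/, a voiced consonant → -o → *jajetero*.
The final sound of the past-tense form *jajetero* is /o/, which is a vowel, so the negative suffix is -igi, giving *jajeteroigi*.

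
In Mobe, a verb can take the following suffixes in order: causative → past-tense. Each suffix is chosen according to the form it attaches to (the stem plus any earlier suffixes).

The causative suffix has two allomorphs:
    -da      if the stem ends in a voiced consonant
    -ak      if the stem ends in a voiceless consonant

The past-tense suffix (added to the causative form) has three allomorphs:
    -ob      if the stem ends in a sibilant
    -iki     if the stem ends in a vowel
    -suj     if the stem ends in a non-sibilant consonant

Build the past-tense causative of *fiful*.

fifuldaiki

*fiful*: final consonant = /l/, voiced → -da → *fifulda*.
Since the final sound of the causative form *fifulda* is /a/ (a vowel), it takes -iki, giving *fifuldaiki*.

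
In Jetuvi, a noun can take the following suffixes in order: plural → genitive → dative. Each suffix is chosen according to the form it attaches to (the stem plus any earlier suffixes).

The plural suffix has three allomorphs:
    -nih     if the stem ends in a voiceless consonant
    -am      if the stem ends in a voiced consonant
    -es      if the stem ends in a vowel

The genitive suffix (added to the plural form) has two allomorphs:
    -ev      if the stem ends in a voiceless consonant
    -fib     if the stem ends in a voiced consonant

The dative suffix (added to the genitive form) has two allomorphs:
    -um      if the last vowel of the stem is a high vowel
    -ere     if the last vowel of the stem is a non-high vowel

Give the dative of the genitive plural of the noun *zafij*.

The final sound of *zafij* is /j/, which is a voiced consonant, so the plural suffix is -am, giving *zafijam*.
Since the final consonant of the plural form *zafijam* is /m/ (voiced), it takes -fib, giving *zafijamfib*.
The genitive form *zafijamfib* — last vowel /i/ (a high vowel) → -um → *zafijamfibum*.

zafijamfibum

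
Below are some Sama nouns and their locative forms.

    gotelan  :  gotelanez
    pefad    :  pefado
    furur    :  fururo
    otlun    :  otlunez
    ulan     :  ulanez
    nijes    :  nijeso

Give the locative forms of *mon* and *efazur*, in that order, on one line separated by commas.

The alternation tracks the final consonant of the stem — -ez when the stem ends in a nasal (*gotelan*, *otlun*, *ulan*); -o when the stem ends in a non-nasal consonant (*pefad*, *furur*, *nijes*).
Since the final consonant of *mon* is /n/ (a nasal), it takes -ez, giving *monez*.
The final consonant of *efazur* is /r/, which is non-nasal, so the suffix is -o, giving *efazuro*.

monez, efazuro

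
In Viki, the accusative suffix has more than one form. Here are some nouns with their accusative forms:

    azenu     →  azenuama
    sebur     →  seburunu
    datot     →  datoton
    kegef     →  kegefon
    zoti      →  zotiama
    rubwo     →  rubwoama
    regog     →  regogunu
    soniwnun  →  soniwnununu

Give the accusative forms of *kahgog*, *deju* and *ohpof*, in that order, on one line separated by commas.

kahgogunu, dejuama, ohpofon

Looking at the final sound of each stem: -on when the stem ends in a voiceless consonant (*datot*, *kegef*); -unu when the stem ends in a voiced consonant (*sebur*, *regog*, *soniwnun*); -ama when the stem ends in a vowel (*azenu*, *zoti*, *rubwo*).
*kahgog*: final sound = /g/, a voiced consonant → -unu → *kahgogunu*.
The final sound of *deju* is /u/, which is a vowel, so the suffix is -ama, giving *dejuama*.
Since the final sound of *ohpof* is /f/ (a voiceless consonant), it takes -on, giving *ohpofon*.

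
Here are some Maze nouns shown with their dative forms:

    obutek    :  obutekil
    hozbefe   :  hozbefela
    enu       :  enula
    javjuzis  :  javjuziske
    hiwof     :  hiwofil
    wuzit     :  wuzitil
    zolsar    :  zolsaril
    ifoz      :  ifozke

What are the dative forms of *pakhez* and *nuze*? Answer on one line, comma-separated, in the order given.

The alternation tracks the final sound of the stem — -ke when the stem ends in a sibilant (*javjuzis*, *ifoz*); -il when the stem ends in a non-sibilant consonant (*obutek*, *hiwof*, *wuzit*, *zolsar*); -la when the stem ends in a vowel (*hozbefe*, *enu*).
The final sound of *pakhez* is /z/, which is a sibilant, so the suffix is -ke, giving *pakhezke*.
The final sound of *nuze* is /e/, which is a vowel, so the suffix is -la, giving *nuzela*.

pakhezke, nuzela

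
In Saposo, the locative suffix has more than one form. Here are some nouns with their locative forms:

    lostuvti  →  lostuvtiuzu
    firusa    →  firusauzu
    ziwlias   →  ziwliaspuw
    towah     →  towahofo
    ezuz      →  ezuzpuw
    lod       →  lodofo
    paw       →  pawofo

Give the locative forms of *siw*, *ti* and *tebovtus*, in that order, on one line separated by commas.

siwofo, tiuzu, tebovtuspuw

The suffix is conditioned by the final sound: -puw when the stem ends in a sibilant (*ziwlias*, *ezuz*); -ofo when the stem ends in a non-sibilant consonant (*towah*, *lod*, *paw*); -uzu when the stem ends in a vowel (*lostuvti*, *firusa*).
*siw* — final sound /w/ (a non-sibilant consonant) → -ofo → *siwofo*.
The final sound of *ti* is /i/, which is a vowel, so the suffix is -uzu, giving *tiuzu*.
The final sound of *tebovtus* is /s/, which is a sibilant, so the suffix is -puw, giving *tebovtuspuw*.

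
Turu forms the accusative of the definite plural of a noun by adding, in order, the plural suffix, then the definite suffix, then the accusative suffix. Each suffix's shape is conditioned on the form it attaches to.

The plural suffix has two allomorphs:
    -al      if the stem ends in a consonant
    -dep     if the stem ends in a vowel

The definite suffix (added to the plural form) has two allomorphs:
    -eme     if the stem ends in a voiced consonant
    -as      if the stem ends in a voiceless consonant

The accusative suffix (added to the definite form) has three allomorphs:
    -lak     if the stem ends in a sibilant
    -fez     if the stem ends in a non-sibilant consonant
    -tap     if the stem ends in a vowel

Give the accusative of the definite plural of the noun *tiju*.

tijudepaslak

Since the final sound of *tiju* is /u/ (a vowel), it takes -dep, giving *tijudep*.
The plural form *tijudep*: final consonant = /p/, voiceless → -as → *tijudepas*.
The final sound of the definite form *tijudepas* is /s/, which is a sibilant, so the accusative suffix is -lak, giving *tijudepaslak*.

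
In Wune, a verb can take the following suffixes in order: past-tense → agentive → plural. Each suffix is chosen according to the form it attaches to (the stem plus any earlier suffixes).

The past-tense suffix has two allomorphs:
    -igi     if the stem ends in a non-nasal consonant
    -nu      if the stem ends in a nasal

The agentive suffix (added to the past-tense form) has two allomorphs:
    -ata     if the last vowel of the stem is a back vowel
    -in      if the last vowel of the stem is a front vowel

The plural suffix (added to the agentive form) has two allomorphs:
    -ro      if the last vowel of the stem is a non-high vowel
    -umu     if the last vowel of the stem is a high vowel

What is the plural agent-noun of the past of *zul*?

*zul*: final consonant = /l/, non-nasal → -igi → *zuligi*.
The past-tense form *zuligi*: last vowel = /i/, a front vowel → -in → *zuligiin*.
Since the last vowel of the agentive form *zuligiin* is /i/ (a high vowel), it takes -umu, giving *zuligiinumu*.

zuligiinumu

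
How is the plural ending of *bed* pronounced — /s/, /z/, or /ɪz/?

/z/

The stem *bed* ends in a voiced non-sibilant sound.
The plural suffix surfaces as /ɪz/ after sibilants, /s/ after other voiceless consonants, and /z/ after other voiced sounds.
So the plural -s on *bed* is pronounced /z/.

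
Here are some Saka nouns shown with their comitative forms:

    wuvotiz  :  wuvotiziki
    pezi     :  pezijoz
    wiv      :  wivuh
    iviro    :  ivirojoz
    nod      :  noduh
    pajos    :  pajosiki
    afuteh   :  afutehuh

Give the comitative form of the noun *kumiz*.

kumiziki

The pattern is sibilance of the final sound: -iki when the stem ends in a sibilant (*wuvotiz*, *pajos*); -uh when the stem ends in a non-sibilant consonant (*wiv*, *nod*, *afuteh*); -joz when the stem ends in a vowel (*pezi*, *iviro*).
The final sound of *kumiz* is /z/, which is a sibilant, so the suffix is -iki, giving *kumiziki*.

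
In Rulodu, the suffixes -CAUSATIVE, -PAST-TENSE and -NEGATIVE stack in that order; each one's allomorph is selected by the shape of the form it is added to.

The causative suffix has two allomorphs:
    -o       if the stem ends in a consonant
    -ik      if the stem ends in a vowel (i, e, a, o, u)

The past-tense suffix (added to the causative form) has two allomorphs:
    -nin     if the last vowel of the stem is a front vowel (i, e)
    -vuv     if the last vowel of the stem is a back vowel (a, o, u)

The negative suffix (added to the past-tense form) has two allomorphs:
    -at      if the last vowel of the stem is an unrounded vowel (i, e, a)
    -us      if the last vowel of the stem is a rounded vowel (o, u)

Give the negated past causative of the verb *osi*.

osiikninat

Since the final sound of *osi* is /i/ (a vowel), it takes -ik, giving *osiik*.
The causative form *osiik* — last vowel /i/ (a front vowel) → -nin → *osiiknin*.
Since the last vowel of the past-tense form *osiiknin* is /i/ (an unrounded vowel), it takes -at, giving *osiikninat*.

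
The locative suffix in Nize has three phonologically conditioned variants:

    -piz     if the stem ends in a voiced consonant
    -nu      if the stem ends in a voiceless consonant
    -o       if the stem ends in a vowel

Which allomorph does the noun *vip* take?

-nu

*vip* — final sound /p/ (a voiceless consonant) → -nu.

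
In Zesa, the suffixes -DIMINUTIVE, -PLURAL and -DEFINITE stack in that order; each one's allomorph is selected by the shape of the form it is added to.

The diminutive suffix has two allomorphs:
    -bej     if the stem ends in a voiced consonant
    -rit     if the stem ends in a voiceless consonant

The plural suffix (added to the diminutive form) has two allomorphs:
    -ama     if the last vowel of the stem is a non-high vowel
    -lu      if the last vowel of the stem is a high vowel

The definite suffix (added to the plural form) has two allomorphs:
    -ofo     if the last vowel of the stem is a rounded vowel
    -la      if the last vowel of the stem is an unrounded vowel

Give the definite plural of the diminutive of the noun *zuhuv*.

The final consonant of *zuhuv* is /v/, which is voiced, so the diminutive suffix is -bej, giving *zuhuvbej*.
The diminutive form *zuhuvbej* — last vowel /e/ (a non-high vowel) → -ama → *zuhuvbejama*.
Since the last vowel of the plural form *zuhuvbejama* is /a/ (an unrounded vowel), it takes -la, giving *zuhuvbejamala*.

zuhuvbejamala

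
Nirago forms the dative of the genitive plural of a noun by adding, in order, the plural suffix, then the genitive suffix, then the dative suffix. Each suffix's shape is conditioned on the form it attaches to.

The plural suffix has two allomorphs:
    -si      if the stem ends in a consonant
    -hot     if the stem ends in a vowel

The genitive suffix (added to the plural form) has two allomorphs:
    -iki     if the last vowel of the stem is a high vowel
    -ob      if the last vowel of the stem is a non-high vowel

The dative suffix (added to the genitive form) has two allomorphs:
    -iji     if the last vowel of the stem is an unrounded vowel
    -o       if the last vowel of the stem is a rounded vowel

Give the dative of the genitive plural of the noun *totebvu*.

The final sound of *totebvu* is /u/, which is a vowel, so the plural suffix is -hot, giving *totebvuhot*.
Since the last vowel of the plural form *totebvuhot* is /o/ (a non-high vowel), it takes -ob, giving *totebvuhotob*.
The genitive form *totebvuhotob*: last vowel = /o/, a rounded vowel → -o → *totebvuhotobo*.

totebvuhotobo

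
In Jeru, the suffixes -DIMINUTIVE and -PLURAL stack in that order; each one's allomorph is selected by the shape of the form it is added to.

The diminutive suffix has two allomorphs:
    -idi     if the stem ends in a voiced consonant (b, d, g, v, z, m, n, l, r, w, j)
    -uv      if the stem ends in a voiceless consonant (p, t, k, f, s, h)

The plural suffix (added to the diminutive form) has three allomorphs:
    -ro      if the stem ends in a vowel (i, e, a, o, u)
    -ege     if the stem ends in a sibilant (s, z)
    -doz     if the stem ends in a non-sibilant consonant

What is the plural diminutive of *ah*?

*ah*: final consonant = /h/, voiceless → -uv → *ahuv*.
The diminutive form *ahuv*: final sound = /v/, a non-sibilant consonant → -doz → *ahuvdoz*.

ahuvdoz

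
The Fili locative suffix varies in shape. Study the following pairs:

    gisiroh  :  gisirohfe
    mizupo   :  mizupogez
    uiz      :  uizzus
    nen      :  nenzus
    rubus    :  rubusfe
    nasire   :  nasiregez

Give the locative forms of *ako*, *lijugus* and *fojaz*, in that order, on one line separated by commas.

The suffix is conditioned by the final sound: -fe when the stem ends in a voiceless consonant (*gisiroh*, *rubus*); -zus when the stem ends in a voiced consonant (*uiz*, *nen*); -gez when the stem ends in a vowel (*mizupo*, *nasire*).
*ako* — final sound /o/ (a vowel) → -gez → *akogez*.
*lijugus* — final sound /s/ (a voiceless consonant) → -fe → *lijugusfe*.
The final sound of *fojaz* is /z/, which is a voiced consonant, so the suffix is -zus, giving *fojazzus*.

akogez, lijugusfe, fojazzus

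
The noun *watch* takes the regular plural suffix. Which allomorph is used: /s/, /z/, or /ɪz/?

/ɪz/

The stem *watch* ends in a sibilant (/s, z, ʃ, ʒ, tʃ, dʒ/).
The plural suffix surfaces as /ɪz/ after sibilants, /s/ after other voiceless consonants, and /z/ after other voiced sounds.
So the plural -s on *watch* is pronounced /ɪz/.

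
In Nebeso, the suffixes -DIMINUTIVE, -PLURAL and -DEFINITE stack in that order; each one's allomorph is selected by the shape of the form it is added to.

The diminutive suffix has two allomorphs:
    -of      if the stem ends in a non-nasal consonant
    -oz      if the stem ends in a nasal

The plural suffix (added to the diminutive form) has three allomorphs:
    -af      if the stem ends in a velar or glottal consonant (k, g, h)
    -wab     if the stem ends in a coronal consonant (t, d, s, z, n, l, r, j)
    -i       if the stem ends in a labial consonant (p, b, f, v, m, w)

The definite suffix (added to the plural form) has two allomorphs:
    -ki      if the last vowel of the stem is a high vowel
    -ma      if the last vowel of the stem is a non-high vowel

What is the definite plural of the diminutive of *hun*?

The final consonant of *hun* is /n/, which is a nasal, so the diminutive suffix is -oz, giving *hunoz*.
The diminutive form *hunoz* — final consonant /z/ (coronal) → -wab → *hunozwab*.
The last vowel of the plural form *hunozwab* is /a/, which is a non-high vowel, so the definite suffix is -ma, giving *hunozwabma*.

hunozwabma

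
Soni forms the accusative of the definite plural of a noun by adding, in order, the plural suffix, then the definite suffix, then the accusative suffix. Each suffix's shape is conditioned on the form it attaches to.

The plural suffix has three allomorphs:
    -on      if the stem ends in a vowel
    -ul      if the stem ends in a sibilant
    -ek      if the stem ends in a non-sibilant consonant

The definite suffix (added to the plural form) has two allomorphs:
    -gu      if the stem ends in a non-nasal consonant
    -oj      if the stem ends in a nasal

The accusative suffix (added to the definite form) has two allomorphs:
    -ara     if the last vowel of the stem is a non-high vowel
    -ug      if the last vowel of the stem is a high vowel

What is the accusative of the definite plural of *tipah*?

tipahekguug

The final sound of *tipah* is /h/, which is a non-sibilant consonant, so the plural suffix is -ek, giving *tipahek*.
The final consonant of the plural form *tipahek* is /k/, which is non-nasal, so the definite suffix is -gu, giving *tipahekgu*.
The definite form *tipahekgu* — last vowel /u/ (a high vowel) → -ug → *tipahekguug*.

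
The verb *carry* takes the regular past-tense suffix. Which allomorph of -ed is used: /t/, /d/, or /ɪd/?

The stem *carry* ends in a voiced sound other than /d/.
The -ed suffix is realized as /ɪd/ after /t, d/; as /t/ after other voiceless consonants; and as /d/ after other voiced sounds.
So -ed on *carry* is pronounced /d/.

/d/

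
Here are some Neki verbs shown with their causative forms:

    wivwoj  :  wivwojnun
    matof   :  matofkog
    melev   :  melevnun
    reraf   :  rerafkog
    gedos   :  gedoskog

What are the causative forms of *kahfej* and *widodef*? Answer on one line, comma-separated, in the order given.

kahfejnun, widodefkog

The alternation tracks the final consonant of the stem — -kog when the stem ends in a voiceless consonant (*matof*, *reraf*, *gedos*); -nun when the stem ends in a voiced consonant (*wivwoj*, *melev*).
Since the final consonant of *kahfej* is /j/ (voiced), it takes -nun, giving *kahfejnun*.
*widodef*: final consonant = /f/, voiceless → -kog → *widodefkog*.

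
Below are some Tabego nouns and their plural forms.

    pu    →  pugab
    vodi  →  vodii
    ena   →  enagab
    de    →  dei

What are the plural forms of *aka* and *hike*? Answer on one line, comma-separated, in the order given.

akagab, hikei

The alternation tracks the last vowel of the stem — -i when the last vowel of the stem is a front vowel (*vodi*, *de*); -gab when the last vowel of the stem is a back vowel (*pu*, *ena*).
*aka*: last vowel = /a/, a back vowel → -gab → *akagab*.
*hike*: last vowel = /e/, a front vowel → -i → *hikei*.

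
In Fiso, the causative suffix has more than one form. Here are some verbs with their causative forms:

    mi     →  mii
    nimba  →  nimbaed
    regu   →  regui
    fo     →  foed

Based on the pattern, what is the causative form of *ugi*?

ugii

Looking at the last vowel of each stem: -i when the last vowel of the stem is a high vowel (*mi*, *regu*); -ed when the last vowel of the stem is a non-high vowel (*nimba*, *fo*).
The last vowel of *ugi* is /i/, which is a high vowel, so the suffix is -i, giving *ugii*.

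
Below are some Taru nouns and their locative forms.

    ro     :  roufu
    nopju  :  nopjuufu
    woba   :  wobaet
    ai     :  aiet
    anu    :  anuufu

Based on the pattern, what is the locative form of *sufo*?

sufoufu

The pattern is rounding harmony: -ufu when the last vowel of the stem is a rounded vowel (*ro*, *nopju*, *anu*); -et when the last vowel of the stem is an unrounded vowel (*woba*, *ai*).
*sufo* — last vowel /o/ (a rounded vowel) → -ufu → *sufoufu*.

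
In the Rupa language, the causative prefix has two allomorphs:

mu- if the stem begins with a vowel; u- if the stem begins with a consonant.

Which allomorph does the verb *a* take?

mu-

The first sound of *a* is /a/, which is a vowel, so the prefix is mu-.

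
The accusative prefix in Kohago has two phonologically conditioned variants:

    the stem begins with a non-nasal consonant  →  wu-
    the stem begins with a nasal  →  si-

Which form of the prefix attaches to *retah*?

*retah*: first consonant = /r/, non-nasal → wu-.

wu-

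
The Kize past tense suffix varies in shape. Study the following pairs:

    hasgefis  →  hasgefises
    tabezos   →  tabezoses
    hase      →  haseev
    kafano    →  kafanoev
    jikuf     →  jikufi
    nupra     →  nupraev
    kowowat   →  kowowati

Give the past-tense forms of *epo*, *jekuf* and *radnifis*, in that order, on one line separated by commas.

epoev, jekufi, radnifises

The suffix is conditioned by the final sound: -es when the stem ends in a sibilant (*hasgefis*, *tabezos*); -i when the stem ends in a non-sibilant consonant (*jikuf*, *kowowat*); -ev when the stem ends in a vowel (*hase*, *kafano*, *nupra*).
*epo* — final sound /o/ (a vowel) → -ev → *epoev*.
The final sound of *jekuf* is /f/, which is a non-sibilant consonant, so the suffix is -i, giving *jekufi*.
*radnifis* — final sound /s/ (a sibilant) → -es → *radnifises*.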